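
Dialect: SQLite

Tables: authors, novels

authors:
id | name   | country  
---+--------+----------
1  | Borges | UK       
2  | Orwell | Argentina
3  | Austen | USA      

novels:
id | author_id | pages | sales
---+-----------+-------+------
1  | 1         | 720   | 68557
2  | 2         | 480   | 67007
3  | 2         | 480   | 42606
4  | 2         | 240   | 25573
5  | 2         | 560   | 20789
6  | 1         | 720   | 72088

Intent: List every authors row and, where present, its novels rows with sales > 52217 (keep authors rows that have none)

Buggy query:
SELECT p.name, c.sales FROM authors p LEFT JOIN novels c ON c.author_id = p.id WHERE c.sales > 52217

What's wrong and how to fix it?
Bug: A WHERE condition on the right-hand table after LEFT JOIN drops unmatched parents

Fix: Put 'c.sales > 52217' in the JOIN's ON clause instead of WHERE

Corrected query:
SELECT p.name, c.sales FROM authors p LEFT JOIN novels c ON c.author_id = p.id AND c.sales > 52217

Result:
name   | sales
-------+------
Borges | 68557
Borges | 72088
Orwell | 67007
Austen | NULL 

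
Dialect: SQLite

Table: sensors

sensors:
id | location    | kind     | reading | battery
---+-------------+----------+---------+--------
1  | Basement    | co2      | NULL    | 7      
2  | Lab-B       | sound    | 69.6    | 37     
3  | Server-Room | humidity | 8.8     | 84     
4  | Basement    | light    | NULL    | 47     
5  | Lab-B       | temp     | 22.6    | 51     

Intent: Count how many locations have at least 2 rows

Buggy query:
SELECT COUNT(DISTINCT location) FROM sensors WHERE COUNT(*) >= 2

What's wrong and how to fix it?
Bug: WHERE filters individual rows, not groups, so a group-level COUNT is invalid there

Fix: Use a subquery that GROUPs and filters with HAVING, then count its rows

Corrected query:
SELECT COUNT(*) FROM (SELECT location FROM sensors GROUP BY location HAVING COUNT(*) >= 2)

Result:
COUNT(*)
--------
2       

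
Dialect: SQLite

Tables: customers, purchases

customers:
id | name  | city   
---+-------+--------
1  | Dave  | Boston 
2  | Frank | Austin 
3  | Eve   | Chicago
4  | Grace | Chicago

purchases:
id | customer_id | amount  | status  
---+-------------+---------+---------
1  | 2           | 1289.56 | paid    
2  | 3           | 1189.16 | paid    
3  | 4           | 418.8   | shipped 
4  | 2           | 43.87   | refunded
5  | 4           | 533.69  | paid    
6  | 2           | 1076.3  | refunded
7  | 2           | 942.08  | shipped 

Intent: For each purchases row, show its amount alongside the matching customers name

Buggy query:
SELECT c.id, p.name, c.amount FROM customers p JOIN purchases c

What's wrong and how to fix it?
Bug: Missing join condition: each purchases row is matched to all customers rows instead of just its own

Fix: Specify the join condition linking the foreign key to the parent id

Corrected query:
SELECT c.id, p.name, c.amount FROM customers p JOIN purchases c ON c.customer_id = p.id

Result:
id | name  | amount 
---+-------+--------
1  | Frank | 1289.56
2  | Eve   | 1189.16
3  | Grace | 418.8  
4  | Frank | 43.87  
5  | Grace | 533.69 
6  | Frank | 1076.3 
7  | Frank | 942.08 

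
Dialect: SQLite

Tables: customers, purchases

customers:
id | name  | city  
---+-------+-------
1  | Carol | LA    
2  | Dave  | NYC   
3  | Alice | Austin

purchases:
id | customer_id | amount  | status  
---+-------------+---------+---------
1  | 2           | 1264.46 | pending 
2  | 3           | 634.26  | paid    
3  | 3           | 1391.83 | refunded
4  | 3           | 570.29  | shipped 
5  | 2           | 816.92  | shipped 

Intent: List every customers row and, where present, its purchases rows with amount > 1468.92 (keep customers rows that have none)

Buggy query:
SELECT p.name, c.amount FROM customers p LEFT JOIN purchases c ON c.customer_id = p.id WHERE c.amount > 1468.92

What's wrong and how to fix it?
Bug: A WHERE condition on the right-hand table after LEFT JOIN drops unmatched parents

Fix: Move the right-table condition into the ON clause so unmatched parents are kept

Corrected query:
SELECT p.name, c.amount FROM customers p LEFT JOIN purchases c ON c.customer_id = p.id AND c.amount > 1468.92

Result:
name  | amount
------+-------
Carol | NULL  
Dave  | NULL  
Alice | NULL  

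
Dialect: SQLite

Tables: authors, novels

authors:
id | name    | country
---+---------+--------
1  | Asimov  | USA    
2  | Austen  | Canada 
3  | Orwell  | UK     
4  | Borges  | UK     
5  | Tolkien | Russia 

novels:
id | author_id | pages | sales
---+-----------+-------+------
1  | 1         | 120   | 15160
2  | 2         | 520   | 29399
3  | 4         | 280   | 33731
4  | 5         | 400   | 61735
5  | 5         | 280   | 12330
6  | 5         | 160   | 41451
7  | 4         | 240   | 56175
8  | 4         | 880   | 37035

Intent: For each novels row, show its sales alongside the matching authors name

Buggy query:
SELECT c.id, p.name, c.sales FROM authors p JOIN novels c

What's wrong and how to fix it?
Bug: JOIN with no ON clause produces a cartesian product; every novels row pairs with every authors row

Fix: Specify the join condition linking the foreign key to the parent id

Corrected query:
SELECT c.id, p.name, c.sales FROM authors p JOIN novels c ON c.author_id = p.id

Result:
id | name    | sales
---+---------+------
1  | Asimov  | 15160
2  | Austen  | 29399
3  | Borges  | 33731
4  | Tolkien | 61735
5  | Tolkien | 12330
6  | Tolkien | 41451
7  | Borges  | 56175
8  | Borges  | 37035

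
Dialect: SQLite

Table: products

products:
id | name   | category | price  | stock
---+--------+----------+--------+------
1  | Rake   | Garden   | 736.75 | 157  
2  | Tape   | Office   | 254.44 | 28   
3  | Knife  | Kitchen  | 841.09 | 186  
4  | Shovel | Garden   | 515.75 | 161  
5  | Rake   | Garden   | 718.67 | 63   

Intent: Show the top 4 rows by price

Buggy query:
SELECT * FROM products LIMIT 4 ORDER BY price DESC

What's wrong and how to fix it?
Bug: ORDER BY cannot follow LIMIT; LIMIT is the final clause

Fix: Sort with ORDER BY, then apply LIMIT

Corrected query:
SELECT * FROM products ORDER BY price DESC LIMIT 4

Result:
id | name   | category | price  | stock
---+--------+----------+--------+------
3  | Knife  | Kitchen  | 841.09 | 186  
1  | Rake   | Garden   | 736.75 | 157  
5  | Rake   | Garden   | 718.67 | 63   
4  | Shovel | Garden   | 515.75 | 161  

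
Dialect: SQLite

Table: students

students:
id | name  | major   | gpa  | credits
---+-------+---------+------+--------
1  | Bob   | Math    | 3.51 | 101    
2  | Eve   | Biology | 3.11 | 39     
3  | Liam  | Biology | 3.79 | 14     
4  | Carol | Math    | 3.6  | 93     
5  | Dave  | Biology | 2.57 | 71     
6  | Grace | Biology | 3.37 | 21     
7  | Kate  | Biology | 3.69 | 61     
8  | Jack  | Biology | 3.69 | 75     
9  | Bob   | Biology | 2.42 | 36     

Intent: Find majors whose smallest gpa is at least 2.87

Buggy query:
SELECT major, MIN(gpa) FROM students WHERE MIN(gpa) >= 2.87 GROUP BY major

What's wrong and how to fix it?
Bug: MIN() in WHERE is a misuse of aggregate

Fix: Use HAVING for the per-group MIN condition

Corrected query:
SELECT major, MIN(gpa) FROM students GROUP BY major HAVING MIN(gpa) >= 2.87

Result:
major | MIN(gpa)
------+---------
Math  | 3.51    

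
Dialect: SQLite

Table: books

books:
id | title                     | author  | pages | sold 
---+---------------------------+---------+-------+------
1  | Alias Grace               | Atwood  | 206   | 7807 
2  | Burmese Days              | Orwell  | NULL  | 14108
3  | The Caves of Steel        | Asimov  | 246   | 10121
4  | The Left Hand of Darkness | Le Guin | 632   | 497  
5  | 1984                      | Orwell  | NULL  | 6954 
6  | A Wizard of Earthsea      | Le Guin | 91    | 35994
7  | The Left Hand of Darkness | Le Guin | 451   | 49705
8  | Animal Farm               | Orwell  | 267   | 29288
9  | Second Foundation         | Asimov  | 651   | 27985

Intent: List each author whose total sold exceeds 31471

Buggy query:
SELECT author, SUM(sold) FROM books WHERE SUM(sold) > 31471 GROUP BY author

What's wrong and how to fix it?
Bug: SUM(sold) is an aggregate, but WHERE filters rows before aggregation

Fix: Use HAVING (which filters groups after aggregation) instead of WHERE

Corrected query:
SELECT author, SUM(sold) FROM books GROUP BY author HAVING SUM(sold) > 31471

Result:
author  | SUM(sold)
--------+----------
Asimov  | 38106    
Le Guin | 86196    
Orwell  | 50350    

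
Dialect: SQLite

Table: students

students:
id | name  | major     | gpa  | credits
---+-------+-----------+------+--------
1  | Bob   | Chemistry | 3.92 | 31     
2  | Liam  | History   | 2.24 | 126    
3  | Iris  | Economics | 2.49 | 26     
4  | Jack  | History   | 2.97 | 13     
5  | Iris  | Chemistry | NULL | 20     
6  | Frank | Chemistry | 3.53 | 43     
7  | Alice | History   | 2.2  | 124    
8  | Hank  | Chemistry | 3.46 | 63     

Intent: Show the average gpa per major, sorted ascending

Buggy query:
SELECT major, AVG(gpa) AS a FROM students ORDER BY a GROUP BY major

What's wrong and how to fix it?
Bug: ORDER BY appears before GROUP BY; SQL clause order requires GROUP BY first

Fix: Reorder: SELECT … FROM … GROUP BY … ORDER BY …

Corrected query:
SELECT major, AVG(gpa) AS a FROM students GROUP BY major ORDER BY a

Result:
major     | a       
----------+---------
History   | 2.47    
Economics | 2.49    
Chemistry | 3.636667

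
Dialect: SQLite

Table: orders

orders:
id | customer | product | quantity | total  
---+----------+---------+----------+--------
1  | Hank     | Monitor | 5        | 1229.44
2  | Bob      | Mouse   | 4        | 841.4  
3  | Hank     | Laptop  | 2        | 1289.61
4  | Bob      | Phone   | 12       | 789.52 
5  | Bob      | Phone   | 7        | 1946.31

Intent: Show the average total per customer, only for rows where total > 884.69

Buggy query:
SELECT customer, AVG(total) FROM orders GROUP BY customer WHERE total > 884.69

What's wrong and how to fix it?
Bug: Row-level WHERE must come before GROUP BY in the clause order

Fix: Move the WHERE clause before GROUP BY

Corrected query:
SELECT customer, AVG(total) FROM orders WHERE total > 884.69 GROUP BY customer

Result:
customer | AVG(total)
---------+-----------
Bob      | 1946.31   
Hank     | 1259.525  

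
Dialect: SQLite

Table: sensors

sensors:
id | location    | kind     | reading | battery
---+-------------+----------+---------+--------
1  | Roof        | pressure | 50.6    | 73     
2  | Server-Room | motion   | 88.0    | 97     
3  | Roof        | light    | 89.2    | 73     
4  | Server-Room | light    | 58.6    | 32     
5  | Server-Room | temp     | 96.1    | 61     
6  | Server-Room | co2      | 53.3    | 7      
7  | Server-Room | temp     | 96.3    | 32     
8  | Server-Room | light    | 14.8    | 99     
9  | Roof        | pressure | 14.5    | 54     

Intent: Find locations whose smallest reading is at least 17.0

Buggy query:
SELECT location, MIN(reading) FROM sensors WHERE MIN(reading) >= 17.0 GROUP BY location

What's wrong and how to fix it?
Bug: Aggregates like MIN are computed per group after WHERE runs

Fix: Replace WHERE with HAVING after the GROUP BY

Corrected query:
SELECT location, MIN(reading) FROM sensors GROUP BY location HAVING MIN(reading) >= 17.0

Result:
(no rows)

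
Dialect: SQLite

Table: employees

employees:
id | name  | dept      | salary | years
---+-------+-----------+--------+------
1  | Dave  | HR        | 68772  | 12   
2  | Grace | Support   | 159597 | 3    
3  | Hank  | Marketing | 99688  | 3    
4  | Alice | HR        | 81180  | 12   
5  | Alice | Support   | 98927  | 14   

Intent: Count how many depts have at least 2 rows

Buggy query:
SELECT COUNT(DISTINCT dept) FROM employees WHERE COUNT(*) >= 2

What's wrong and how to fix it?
Bug: COUNT(*) cannot appear in WHERE; the per-group count doesn't exist yet

Fix: Group first with HAVING COUNT(*) >= 2, then COUNT the resulting groups

Corrected query:
SELECT COUNT(*) FROM (SELECT dept FROM employees GROUP BY dept HAVING COUNT(*) >= 2)

Result:
COUNT(*)
--------
2       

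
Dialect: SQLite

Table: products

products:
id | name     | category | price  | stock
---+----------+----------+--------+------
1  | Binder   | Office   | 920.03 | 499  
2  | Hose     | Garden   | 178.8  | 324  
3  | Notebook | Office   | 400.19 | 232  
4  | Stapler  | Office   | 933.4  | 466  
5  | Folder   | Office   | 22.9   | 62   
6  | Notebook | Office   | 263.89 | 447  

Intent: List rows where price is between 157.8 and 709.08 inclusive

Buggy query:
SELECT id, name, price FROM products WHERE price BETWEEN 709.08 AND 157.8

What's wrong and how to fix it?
Bug: BETWEEN expects the lower bound first; with 709.08 AND 157.8 the range is empty

Fix: Write BETWEEN 157.8 AND 709.08

Corrected query:
SELECT id, name, price FROM products WHERE price BETWEEN 157.8 AND 709.08

Result:
id | name     | price 
---+----------+-------
2  | Hose     | 178.8 
3  | Notebook | 400.19
6  | Notebook | 263.89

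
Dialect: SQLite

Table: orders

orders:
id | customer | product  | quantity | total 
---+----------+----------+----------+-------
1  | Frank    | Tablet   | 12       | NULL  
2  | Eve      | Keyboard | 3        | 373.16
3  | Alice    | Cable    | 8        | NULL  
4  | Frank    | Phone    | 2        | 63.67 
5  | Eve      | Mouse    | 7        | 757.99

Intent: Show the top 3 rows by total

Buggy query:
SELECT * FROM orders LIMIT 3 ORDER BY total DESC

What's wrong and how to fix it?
Bug: ORDER BY cannot follow LIMIT; LIMIT is the final clause

Fix: Swap the clauses: ORDER BY first, then LIMIT

Corrected query:
SELECT * FROM orders ORDER BY total DESC LIMIT 3

Result:
id | customer | product  | quantity | total 
---+----------+----------+----------+-------
5  | Eve      | Mouse    | 7        | 757.99
2  | Eve      | Keyboard | 3        | 373.16
4  | Frank    | Phone    | 2        | 63.67 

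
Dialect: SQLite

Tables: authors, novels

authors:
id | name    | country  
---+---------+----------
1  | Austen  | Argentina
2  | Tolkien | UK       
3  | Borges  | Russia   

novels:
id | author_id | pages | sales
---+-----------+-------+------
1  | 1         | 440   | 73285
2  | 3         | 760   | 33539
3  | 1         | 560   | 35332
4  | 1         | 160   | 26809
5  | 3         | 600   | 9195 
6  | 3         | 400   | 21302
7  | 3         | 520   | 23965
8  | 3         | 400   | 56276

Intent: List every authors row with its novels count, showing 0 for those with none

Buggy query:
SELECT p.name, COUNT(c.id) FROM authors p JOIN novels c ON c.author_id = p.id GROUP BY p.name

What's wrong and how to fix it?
Bug: An inner join excludes parents with zero children

Fix: Use LEFT JOIN so parents without children still appear (COUNT(c.id) gives 0)

Corrected query:
SELECT p.name, COUNT(c.id) FROM authors p LEFT JOIN novels c ON c.author_id = p.id GROUP BY p.name

Result:
name    | COUNT(c.id)
--------+------------
Austen  | 3          
Borges  | 5          
Tolkien | 0          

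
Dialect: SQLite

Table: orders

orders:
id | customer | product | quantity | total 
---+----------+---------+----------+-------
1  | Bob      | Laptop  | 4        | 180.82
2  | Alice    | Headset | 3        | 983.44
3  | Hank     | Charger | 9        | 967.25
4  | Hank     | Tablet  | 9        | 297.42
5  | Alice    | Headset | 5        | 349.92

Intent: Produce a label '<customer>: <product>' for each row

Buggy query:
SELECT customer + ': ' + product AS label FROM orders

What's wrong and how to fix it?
Bug: '+' is numeric addition; on text columns SQLite converts them to 0 instead of concatenating

Fix: Use the || operator for string concatenation

Corrected query:
SELECT customer || ': ' || product AS label FROM orders

Result:
label         
--------------
Bob: Laptop   
Alice: Headset
Hank: Charger 
Hank: Tablet  
Alice: Headset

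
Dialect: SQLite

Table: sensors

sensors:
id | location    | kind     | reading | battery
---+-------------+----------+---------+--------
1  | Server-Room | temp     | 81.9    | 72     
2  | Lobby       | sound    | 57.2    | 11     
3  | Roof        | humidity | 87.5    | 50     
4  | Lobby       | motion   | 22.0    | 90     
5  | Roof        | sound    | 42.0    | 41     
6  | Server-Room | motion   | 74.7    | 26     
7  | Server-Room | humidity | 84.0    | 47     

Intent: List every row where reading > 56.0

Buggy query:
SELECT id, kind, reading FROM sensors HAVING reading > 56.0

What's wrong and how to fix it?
Bug: This is a non-aggregate query (no GROUP BY, no aggregates), so in SQLite the HAVING clause is invalid here; a row-level condition belongs in WHERE

Fix: Replace HAVING with WHERE since the condition applies to individual rows

Corrected query:
SELECT id, kind, reading FROM sensors WHERE reading > 56.0

Result:
id | kind     | reading
---+----------+--------
1  | temp     | 81.9   
2  | sound    | 57.2   
3  | humidity | 87.5   
6  | motion   | 74.7   
7  | humidity | 84     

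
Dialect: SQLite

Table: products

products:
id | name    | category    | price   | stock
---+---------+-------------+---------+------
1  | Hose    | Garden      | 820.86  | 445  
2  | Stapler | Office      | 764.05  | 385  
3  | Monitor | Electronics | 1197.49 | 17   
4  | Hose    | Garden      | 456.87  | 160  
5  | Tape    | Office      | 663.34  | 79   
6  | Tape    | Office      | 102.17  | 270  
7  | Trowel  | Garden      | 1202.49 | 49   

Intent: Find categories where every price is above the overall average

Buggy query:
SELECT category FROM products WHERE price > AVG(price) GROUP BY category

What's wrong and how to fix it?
Bug: WHERE evaluates per row before aggregation, so AVG() is unavailable

Fix: Use a subquery for AVG and a HAVING MIN(...) filter so the condition holds for every row in the group

Corrected query:
SELECT category FROM products GROUP BY category HAVING MIN(price) > (SELECT AVG(price) FROM products)

Result:
category   
-----------
Electronics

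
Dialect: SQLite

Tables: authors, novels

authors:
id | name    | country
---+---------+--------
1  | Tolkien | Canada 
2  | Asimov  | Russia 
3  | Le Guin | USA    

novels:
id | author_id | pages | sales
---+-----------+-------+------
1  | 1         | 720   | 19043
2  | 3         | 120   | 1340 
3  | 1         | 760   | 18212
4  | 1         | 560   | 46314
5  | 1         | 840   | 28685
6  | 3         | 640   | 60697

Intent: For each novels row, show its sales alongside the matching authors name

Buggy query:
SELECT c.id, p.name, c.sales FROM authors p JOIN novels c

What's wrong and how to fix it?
Bug: Missing join condition: each novels row is matched to all authors rows instead of just its own

Fix: Add ON c.author_id = p.id to the JOIN

Corrected query:
SELECT c.id, p.name, c.sales FROM authors p JOIN novels c ON c.author_id = p.id

Result:
id | name    | sales
---+---------+------
1  | Tolkien | 19043
2  | Le Guin | 1340 
3  | Tolkien | 18212
4  | Tolkien | 46314
5  | Tolkien | 28685
6  | Le Guin | 60697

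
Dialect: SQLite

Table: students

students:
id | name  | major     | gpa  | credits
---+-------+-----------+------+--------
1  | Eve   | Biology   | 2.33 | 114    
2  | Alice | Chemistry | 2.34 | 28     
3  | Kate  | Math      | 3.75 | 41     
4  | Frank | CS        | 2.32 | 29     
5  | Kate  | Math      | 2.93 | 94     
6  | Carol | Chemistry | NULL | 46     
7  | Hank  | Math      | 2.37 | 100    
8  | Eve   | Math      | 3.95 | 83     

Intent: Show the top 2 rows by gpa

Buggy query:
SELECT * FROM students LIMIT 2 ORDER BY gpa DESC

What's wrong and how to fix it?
Bug: ORDER BY cannot follow LIMIT; LIMIT is the final clause

Fix: Sort with ORDER BY, then apply LIMIT

Corrected query:
SELECT * FROM students ORDER BY gpa DESC LIMIT 2

Result:
id | name | major | gpa  | credits
---+------+-------+------+--------
8  | Eve  | Math  | 3.95 | 83     
3  | Kate | Math  | 3.75 | 41     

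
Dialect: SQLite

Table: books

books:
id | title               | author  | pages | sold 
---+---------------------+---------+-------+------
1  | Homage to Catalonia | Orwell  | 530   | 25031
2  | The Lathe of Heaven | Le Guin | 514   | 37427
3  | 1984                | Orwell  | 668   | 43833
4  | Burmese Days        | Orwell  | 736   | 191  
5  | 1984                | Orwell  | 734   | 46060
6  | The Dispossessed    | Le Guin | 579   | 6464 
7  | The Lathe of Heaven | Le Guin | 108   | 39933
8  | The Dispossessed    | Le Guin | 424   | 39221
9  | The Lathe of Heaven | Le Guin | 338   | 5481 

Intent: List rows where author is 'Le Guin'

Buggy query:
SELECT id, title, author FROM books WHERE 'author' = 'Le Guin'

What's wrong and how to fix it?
Bug: 'author' in single quotes is a string literal, not the column; the comparison is literal-vs-literal and never true

Fix: Remove the quotes around the column name (or use double quotes for an identifier)

Corrected query:
SELECT id, title, author FROM books WHERE author = 'Le Guin'

Result:
id | title               | author 
---+---------------------+--------
2  | The Lathe of Heaven | Le Guin
6  | The Dispossessed    | Le Guin
7  | The Lathe of Heaven | Le Guin
8  | The Dispossessed    | Le Guin
9  | The Lathe of Heaven | Le Guin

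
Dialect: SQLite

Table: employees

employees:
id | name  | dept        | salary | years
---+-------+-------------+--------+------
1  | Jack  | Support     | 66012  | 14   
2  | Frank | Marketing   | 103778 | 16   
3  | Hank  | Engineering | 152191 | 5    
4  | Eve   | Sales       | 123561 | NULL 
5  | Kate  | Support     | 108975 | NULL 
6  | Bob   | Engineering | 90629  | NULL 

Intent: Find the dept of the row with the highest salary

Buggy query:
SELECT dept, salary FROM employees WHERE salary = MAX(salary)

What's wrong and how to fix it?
Bug: WHERE is evaluated per row; an aggregate over the whole table isn't defined there

Fix: Wrap MAX in a scalar subquery so WHERE compares against a single value

Corrected query:
SELECT dept, salary FROM employees WHERE salary = (SELECT MAX(salary) FROM employees)

Result:
dept        | salary
------------+-------
Engineering | 152191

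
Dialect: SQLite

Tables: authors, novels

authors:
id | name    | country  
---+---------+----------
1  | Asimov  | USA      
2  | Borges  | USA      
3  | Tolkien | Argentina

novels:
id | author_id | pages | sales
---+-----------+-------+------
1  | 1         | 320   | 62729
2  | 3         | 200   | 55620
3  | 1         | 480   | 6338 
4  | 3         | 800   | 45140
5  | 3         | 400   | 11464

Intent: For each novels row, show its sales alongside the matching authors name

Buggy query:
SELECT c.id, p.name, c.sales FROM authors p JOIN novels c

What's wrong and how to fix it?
Bug: JOIN with no ON clause produces a cartesian product; every novels row pairs with every authors row

Fix: Add ON c.author_id = p.id to the JOIN

Corrected query:
SELECT c.id, p.name, c.sales FROM authors p JOIN novels c ON c.author_id = p.id

Result:
id | name    | sales
---+---------+------
1  | Asimov  | 62729
2  | Tolkien | 55620
3  | Asimov  | 6338 
4  | Tolkien | 45140
5  | Tolkien | 11464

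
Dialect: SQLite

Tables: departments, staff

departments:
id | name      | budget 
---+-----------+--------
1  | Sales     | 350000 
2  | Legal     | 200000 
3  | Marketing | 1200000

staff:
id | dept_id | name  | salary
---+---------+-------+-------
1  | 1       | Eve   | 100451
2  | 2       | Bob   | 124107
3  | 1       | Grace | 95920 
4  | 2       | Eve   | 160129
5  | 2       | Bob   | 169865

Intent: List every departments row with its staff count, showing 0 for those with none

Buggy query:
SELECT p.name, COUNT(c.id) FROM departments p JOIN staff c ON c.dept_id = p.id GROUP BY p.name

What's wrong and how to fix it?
Bug: An inner join excludes parents with zero children

Fix: Use LEFT JOIN so parents without children still appear (COUNT(c.id) gives 0)

Corrected query:
SELECT p.name, COUNT(c.id) FROM departments p LEFT JOIN staff c ON c.dept_id = p.id GROUP BY p.name

Result:
name      | COUNT(c.id)
----------+------------
Legal     | 3          
Marketing | 0          
Sales     | 2          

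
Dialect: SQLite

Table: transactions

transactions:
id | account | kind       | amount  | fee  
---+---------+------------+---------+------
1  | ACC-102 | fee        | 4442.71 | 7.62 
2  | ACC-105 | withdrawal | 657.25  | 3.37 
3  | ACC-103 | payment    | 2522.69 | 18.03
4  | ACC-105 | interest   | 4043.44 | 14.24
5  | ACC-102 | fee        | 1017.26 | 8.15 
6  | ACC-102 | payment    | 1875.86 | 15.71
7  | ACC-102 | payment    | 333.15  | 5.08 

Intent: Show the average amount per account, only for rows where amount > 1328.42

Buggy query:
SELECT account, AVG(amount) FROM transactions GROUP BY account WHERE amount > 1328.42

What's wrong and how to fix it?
Bug: Row-level WHERE must come before GROUP BY in the clause order

Fix: Move the WHERE clause before GROUP BY

Corrected query:
SELECT account, AVG(amount) FROM transactions WHERE amount > 1328.42 GROUP BY account

Result:
account | AVG(amount)
--------+------------
ACC-102 | 3159.285   
ACC-103 | 2522.69    
ACC-105 | 4043.44    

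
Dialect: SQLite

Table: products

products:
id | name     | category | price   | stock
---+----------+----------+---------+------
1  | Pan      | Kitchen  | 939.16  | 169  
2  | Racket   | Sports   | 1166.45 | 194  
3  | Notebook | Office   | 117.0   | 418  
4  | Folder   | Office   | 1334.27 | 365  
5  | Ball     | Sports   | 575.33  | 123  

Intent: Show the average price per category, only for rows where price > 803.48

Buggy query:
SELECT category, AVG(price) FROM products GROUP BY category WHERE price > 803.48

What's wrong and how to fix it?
Bug: Row-level WHERE must come before GROUP BY in the clause order

Fix: Place WHERE between FROM and GROUP BY

Corrected query:
SELECT category, AVG(price) FROM products WHERE price > 803.48 GROUP BY category

Result:
category | AVG(price)
---------+-----------
Kitchen  | 939.16    
Office   | 1334.27   
Sports   | 1166.45   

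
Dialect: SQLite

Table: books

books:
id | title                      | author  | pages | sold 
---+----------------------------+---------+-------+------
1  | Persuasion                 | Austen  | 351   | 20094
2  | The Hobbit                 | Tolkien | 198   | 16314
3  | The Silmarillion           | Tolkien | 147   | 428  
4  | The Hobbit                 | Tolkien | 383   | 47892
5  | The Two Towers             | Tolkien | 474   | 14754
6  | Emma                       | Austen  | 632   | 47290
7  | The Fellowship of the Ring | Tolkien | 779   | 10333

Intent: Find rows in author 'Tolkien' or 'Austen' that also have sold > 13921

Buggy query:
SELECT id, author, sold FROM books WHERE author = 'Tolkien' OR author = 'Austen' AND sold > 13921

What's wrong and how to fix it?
Bug: AND binds tighter than OR, so this parses as author = 'Tolkien' OR (author = 'Austen' AND sold > 13921)

Fix: Add parentheses around the OR so the AND applies to both alternatives

Corrected query:
SELECT id, author, sold FROM books WHERE (author = 'Tolkien' OR author = 'Austen') AND sold > 13921

Result:
id | author  | sold 
---+---------+------
1  | Austen  | 20094
2  | Tolkien | 16314
4  | Tolkien | 47892
5  | Tolkien | 14754
6  | Austen  | 47290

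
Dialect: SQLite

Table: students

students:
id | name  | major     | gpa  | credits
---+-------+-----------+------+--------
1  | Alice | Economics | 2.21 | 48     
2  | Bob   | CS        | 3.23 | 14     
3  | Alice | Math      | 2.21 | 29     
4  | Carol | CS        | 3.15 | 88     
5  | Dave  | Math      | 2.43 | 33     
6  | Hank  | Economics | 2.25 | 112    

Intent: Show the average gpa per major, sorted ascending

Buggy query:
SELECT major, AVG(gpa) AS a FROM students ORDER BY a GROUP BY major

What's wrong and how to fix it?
Bug: ORDER BY appears before GROUP BY; SQL clause order requires GROUP BY first

Fix: Reorder: SELECT … FROM … GROUP BY … ORDER BY …

Corrected query:
SELECT major, AVG(gpa) AS a FROM students GROUP BY major ORDER BY a

Result:
major     | a   
----------+-----
Economics | 2.23
Math      | 2.32
CS        | 3.19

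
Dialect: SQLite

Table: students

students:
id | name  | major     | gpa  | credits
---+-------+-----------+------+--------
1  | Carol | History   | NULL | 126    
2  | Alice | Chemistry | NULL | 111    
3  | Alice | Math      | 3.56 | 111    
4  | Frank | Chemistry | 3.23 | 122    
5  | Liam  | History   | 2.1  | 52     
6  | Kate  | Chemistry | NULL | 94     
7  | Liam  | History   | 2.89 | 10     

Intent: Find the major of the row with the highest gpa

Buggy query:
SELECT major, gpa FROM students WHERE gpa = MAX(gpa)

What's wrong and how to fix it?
Bug: WHERE is evaluated per row; an aggregate over the whole table isn't defined there

Fix: Use a subquery: WHERE gpa = (SELECT MAX(gpa) FROM students)

Corrected query:
SELECT major, gpa FROM students WHERE gpa = (SELECT MAX(gpa) FROM students)

Result:
major | gpa 
------+-----
Math  | 3.56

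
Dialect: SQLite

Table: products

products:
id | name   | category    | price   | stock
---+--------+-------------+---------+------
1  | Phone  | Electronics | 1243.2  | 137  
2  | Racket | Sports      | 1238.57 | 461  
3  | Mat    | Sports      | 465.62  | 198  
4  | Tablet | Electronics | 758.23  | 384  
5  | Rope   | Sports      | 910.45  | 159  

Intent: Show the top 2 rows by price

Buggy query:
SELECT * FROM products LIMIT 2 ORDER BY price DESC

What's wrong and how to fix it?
Bug: LIMIT must come after ORDER BY

Fix: Swap the clauses: ORDER BY first, then LIMIT

Corrected query:
SELECT * FROM products ORDER BY price DESC LIMIT 2

Result:
id | name   | category    | price   | stock
---+--------+-------------+---------+------
1  | Phone  | Electronics | 1243.2  | 137  
2  | Racket | Sports      | 1238.57 | 461  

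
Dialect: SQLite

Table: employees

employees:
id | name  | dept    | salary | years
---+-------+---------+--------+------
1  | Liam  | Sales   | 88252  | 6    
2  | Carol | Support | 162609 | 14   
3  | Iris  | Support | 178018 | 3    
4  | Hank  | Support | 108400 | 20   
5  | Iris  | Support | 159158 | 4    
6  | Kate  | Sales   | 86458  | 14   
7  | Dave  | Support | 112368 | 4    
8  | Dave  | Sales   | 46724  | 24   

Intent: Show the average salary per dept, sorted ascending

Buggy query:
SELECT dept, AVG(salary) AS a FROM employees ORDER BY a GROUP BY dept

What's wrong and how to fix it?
Bug: GROUP BY must precede ORDER BY

Fix: Move ORDER BY to the end, after GROUP BY

Corrected query:
SELECT dept, AVG(salary) AS a FROM employees GROUP BY dept ORDER BY a

Result:
dept    | a           
--------+-------------
Sales   | 73811.333333
Support | 144110.6    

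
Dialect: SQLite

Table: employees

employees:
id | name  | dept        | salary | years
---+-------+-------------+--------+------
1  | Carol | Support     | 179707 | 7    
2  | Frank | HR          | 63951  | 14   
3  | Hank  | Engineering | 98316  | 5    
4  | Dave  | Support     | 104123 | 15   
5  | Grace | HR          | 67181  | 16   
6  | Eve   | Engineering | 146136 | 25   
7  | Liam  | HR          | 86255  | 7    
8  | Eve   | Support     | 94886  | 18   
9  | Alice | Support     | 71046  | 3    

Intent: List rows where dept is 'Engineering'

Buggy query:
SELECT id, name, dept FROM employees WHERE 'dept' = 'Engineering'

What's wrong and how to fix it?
Bug: 'dept' in single quotes is a string literal, not the column; the comparison is literal-vs-literal and never true

Fix: Remove the quotes around the column name (or use double quotes for an identifier)

Corrected query:
SELECT id, name, dept FROM employees WHERE dept = 'Engineering'

Result:
id | name | dept       
---+------+------------
3  | Hank | Engineering
6  | Eve  | Engineering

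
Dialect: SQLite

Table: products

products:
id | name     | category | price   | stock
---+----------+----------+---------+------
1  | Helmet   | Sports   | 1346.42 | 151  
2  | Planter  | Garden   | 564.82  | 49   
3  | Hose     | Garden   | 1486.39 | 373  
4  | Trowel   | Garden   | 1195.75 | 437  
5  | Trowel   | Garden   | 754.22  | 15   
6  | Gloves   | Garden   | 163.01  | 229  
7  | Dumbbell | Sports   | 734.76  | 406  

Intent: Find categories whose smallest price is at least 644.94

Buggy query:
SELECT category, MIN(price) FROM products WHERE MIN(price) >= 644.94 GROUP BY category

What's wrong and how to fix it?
Bug: Aggregates like MIN are computed per group after WHERE runs

Fix: Use HAVING for the per-group MIN condition

Corrected query:
SELECT category, MIN(price) FROM products GROUP BY category HAVING MIN(price) >= 644.94

Result:
category | MIN(price)
---------+-----------
Sports   | 734.76    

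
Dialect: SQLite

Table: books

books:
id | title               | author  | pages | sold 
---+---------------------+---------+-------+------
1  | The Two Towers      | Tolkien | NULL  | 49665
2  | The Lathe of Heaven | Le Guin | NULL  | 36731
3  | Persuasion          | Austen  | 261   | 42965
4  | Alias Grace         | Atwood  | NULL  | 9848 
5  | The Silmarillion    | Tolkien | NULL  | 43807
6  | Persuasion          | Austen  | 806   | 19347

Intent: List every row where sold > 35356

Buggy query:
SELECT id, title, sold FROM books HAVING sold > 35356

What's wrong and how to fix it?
Bug: HAVING filters the output of aggregation, but this query has no GROUP BY and no aggregate functions, so SQLite rejects it (HAVING clause on a non-aggregate query); the condition here is per row

Fix: Use WHERE for row-level filtering

Corrected query:
SELECT id, title, sold FROM books WHERE sold > 35356

Result:
id | title               | sold 
---+---------------------+------
1  | The Two Towers      | 49665
2  | The Lathe of Heaven | 36731
3  | Persuasion          | 42965
5  | The Silmarillion    | 43807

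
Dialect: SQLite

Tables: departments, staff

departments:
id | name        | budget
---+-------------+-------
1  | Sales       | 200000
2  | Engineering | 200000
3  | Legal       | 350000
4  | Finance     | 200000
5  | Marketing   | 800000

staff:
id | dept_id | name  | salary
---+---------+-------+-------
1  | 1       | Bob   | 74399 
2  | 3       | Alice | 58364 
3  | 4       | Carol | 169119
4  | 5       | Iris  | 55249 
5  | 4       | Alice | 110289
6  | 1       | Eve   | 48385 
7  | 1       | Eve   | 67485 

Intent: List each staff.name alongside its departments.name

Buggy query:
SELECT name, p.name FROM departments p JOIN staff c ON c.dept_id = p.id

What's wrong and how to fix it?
Bug: 'name' exists in both joined tables, so the database can't tell which one is meant

Fix: Prefix ambiguous columns with the table alias

Corrected query:
SELECT c.name, p.name FROM departments p JOIN staff c ON c.dept_id = p.id

Result:
name  | name     
------+----------
Bob   | Sales    
Alice | Legal    
Carol | Finance  
Iris  | Marketing
Alice | Finance  
Eve   | Sales    
Eve   | Sales    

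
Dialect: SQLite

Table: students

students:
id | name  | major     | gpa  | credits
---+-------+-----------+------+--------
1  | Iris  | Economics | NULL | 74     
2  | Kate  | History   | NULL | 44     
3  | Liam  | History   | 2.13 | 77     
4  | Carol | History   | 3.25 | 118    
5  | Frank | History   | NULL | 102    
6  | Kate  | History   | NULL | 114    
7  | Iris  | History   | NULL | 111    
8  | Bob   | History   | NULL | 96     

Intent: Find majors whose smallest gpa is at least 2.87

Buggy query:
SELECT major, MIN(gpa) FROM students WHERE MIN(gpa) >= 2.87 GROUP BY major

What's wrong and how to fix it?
Bug: Aggregates like MIN are computed per group after WHERE runs

Fix: Use HAVING for the per-group MIN condition

Corrected query:
SELECT major, MIN(gpa) FROM students GROUP BY major HAVING MIN(gpa) >= 2.87

Result:
(no rows)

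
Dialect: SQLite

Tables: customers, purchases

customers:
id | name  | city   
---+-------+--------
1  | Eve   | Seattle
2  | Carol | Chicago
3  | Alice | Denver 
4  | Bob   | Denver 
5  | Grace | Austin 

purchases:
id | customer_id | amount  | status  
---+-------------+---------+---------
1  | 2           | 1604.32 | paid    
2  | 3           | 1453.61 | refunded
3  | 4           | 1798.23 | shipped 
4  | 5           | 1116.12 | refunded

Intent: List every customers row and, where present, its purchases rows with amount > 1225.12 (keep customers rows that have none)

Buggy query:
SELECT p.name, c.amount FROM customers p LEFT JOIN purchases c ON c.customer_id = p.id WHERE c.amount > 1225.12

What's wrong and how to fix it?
Bug: A WHERE condition on the right-hand table after LEFT JOIN drops unmatched parents

Fix: Move the right-table condition into the ON clause so unmatched parents are kept

Corrected query:
SELECT p.name, c.amount FROM customers p LEFT JOIN purchases c ON c.customer_id = p.id AND c.amount > 1225.12

Result:
name  | amount 
------+--------
Eve   | NULL   
Carol | 1604.32
Alice | 1453.61
Bob   | 1798.23
Grace | NULL   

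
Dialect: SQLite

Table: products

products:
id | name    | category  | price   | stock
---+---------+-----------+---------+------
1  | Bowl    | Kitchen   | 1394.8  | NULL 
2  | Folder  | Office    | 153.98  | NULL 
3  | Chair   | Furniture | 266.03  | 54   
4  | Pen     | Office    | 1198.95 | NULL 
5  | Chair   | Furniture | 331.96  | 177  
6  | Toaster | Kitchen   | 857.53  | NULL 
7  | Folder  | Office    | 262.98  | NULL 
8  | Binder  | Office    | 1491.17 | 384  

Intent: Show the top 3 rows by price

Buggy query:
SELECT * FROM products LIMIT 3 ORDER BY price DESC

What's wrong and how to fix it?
Bug: LIMIT must come after ORDER BY

Fix: Swap the clauses: ORDER BY first, then LIMIT

Corrected query:
SELECT * FROM products ORDER BY price DESC LIMIT 3

Result:
id | name   | category | price   | stock
---+--------+----------+---------+------
8  | Binder | Office   | 1491.17 | 384  
1  | Bowl   | Kitchen  | 1394.8  | NULL 
4  | Pen    | Office   | 1198.95 | NULL 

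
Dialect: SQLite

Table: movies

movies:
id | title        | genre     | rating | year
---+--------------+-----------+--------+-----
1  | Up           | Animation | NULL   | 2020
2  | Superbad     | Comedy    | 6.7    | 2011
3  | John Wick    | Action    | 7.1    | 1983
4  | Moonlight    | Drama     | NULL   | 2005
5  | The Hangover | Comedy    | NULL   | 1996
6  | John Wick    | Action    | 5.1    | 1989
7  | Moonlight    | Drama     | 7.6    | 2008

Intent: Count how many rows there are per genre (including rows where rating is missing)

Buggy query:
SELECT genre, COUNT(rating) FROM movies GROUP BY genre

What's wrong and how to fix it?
Bug: COUNT(column) counts non-NULL values only; rows with NULL rating aren't counted

Fix: Replace COUNT(rating) with COUNT(*)

Corrected query:
SELECT genre, COUNT(*) FROM movies GROUP BY genre

Result:
genre     | COUNT(*)
----------+---------
Action    | 2       
Animation | 1       
Comedy    | 2       
Drama     | 2       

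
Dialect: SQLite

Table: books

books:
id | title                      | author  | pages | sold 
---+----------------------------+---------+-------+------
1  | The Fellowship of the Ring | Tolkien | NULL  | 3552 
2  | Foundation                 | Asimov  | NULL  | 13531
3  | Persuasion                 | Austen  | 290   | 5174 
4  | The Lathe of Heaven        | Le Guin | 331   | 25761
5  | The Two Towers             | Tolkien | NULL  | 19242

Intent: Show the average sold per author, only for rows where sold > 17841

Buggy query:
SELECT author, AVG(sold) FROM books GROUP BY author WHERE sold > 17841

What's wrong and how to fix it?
Bug: WHERE cannot follow GROUP BY

Fix: Move the WHERE clause before GROUP BY

Corrected query:
SELECT author, AVG(sold) FROM books WHERE sold > 17841 GROUP BY author

Result:
author  | AVG(sold)
--------+----------
Le Guin | 25761    
Tolkien | 19242    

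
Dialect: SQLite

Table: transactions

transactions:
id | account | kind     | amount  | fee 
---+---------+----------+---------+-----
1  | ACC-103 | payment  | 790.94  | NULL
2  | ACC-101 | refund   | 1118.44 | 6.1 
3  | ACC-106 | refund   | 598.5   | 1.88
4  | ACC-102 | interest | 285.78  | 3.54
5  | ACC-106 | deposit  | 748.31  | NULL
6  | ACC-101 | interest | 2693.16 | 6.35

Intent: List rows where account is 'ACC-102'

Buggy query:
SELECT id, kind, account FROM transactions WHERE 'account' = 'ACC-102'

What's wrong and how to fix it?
Bug: 'account' in single quotes is a string literal, not the column; the comparison is literal-vs-literal and never true

Fix: Remove the quotes around the column name (or use double quotes for an identifier)

Corrected query:
SELECT id, kind, account FROM transactions WHERE account = 'ACC-102'

Result:
id | kind     | account
---+----------+--------
4  | interest | ACC-102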